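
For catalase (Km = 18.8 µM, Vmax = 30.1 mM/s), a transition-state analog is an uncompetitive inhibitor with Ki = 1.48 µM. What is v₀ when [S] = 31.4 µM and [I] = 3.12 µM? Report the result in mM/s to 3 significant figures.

α = 1 + [I]/Ki = 1 + 3.12/1.48 = 3.108.
For an uncompetitive inhibitor, both parameters are divided by α, giving Vmax/α and Km/α: Km,app = 6.05 µM, Vmax,app = 9.68 mM/s.
v = Vmax,app·[S]/(Km,app + [S]) = 9.68 × 31.4/(6.05 + 31.4) = 8.12 mM/s.

8.12 mM/s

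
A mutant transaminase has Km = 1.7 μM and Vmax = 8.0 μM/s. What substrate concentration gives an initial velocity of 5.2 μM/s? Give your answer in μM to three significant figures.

3.16 μM

Rearranging v = Vmax[S]/(Km+[S]) gives [S] = Km·v/(Vmax − v).
[S] = 1.7 × 5.2 / (8.0 − 5.2) = 8.840/2.800 = 3.16 μM.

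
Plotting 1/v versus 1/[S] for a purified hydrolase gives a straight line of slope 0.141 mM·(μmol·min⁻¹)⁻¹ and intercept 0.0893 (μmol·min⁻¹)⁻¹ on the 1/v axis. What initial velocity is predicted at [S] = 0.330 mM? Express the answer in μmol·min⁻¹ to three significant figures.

1.94 μmol·min⁻¹

The y-intercept is 1/Vmax, so Vmax = 1/0.0893 = 11.2 μmol·min⁻¹.
The slope is Km/Vmax, so Km = 0.141 × 11.2 = 1.58 mM.
Then v = 11.2 × 0.330/(1.58 + 0.330) = 1.94 μmol·min⁻¹.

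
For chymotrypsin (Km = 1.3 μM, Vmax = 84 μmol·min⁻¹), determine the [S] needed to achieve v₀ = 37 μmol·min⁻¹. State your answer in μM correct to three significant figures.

1.02 μM

The required fractional saturation is v/Vmax = 37/84 = 0.4405.
Then [S]/(Km+[S]) = 0.4405 ⇒ [S] = 1.3 × 0.4405/(1 − 0.4405) = 1.02 μM.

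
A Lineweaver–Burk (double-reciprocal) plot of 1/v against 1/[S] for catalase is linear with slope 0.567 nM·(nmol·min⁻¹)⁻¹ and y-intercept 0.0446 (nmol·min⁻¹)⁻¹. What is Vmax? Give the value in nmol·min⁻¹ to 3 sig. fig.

The y-intercept of a Lineweaver–Burk plot equals 1/Vmax, so Vmax = 1/0.0446 = 22.4 nmol·min⁻¹.

22.4 nmol·min⁻¹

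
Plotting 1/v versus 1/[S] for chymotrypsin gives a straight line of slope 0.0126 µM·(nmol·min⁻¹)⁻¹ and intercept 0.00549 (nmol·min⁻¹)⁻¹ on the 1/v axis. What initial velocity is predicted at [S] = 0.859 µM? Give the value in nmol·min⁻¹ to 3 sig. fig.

The y-intercept is 1/Vmax, so Vmax = 1/0.00549 = 182 nmol·min⁻¹.
The slope is Km/Vmax, so Km = 0.0126 × 182 = 2.30 µM.
Then v = 182 × 0.859/(2.30 + 0.859) = 49.6 nmol·min⁻¹.

49.6 nmol·min⁻¹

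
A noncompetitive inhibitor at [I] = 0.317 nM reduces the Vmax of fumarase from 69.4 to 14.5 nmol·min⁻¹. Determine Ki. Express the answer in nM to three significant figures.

Noncompetitive: Vmax,app = Vmax/α with α = 1 + [I]/Ki.
α = Vmax/Vmax,app = 69.4/14.5 = 4.786.
Ki = [I]/(α − 1) = 0.317/3.786 = 0.0837 nM.

0.0837 nM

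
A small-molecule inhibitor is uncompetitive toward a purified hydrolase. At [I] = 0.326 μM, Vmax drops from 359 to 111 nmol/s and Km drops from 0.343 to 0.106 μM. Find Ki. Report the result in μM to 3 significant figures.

0.146 μM

Uncompetitive: Vmax,app = Vmax/α (and Km,app = Km/α) with α = 1 + [I]/Ki.
α = Vmax/Vmax,app = 359/111 = 3.234.
Since α = 1 + [I]/Ki, [I]/Ki = 3.234 − 1 = 2.234 and Ki = 0.326/2.234 = 0.146 μM.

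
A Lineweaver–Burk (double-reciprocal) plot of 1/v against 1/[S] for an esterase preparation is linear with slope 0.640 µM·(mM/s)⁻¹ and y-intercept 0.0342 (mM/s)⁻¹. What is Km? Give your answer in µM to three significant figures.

18.7 µM

y-intercept = 1/Vmax ⇒ Vmax = 29.2 mM/s; slope = Km/Vmax ⇒ Km = slope × Vmax.
Km = 0.640 × 29.2 = 18.7 µM.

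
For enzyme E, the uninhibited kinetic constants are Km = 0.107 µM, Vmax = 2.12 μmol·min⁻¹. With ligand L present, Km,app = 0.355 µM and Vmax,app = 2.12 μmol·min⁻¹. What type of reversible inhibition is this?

competitive

Km increases (0.107 → 0.355 µM) while Vmax is unchanged — the hallmark of competitive inhibition.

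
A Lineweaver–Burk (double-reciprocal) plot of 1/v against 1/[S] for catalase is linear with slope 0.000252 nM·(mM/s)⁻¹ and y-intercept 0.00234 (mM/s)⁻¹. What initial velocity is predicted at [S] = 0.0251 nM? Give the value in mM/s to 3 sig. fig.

The y-intercept is 1/Vmax, so Vmax = 1/0.00234 = 427 mM/s.
The slope is Km/Vmax, so Km = 0.000252 × 427 = 0.108 nM.
Then v = 427 × 0.0251/(0.108 + 0.0251) = 80.8 mM/s.

80.8 mM/s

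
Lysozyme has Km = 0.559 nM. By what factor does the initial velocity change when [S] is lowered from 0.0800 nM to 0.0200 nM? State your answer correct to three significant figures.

0.276

Since Vmax cancels, v₂/v₁ = [S]₂(Km+[S]₁) / [S]₁(Km+[S]₂).
= 0.0200×(0.559+0.0800) / (0.0800×(0.559+0.0200)) = 0.01278/0.04632 = 0.276.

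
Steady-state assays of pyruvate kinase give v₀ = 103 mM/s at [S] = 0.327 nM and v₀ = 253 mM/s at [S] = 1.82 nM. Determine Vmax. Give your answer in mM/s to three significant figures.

371 mM/s

From v = Vmax[S]/(Km+[S]), each point gives Vmax = v(Km+[S])/[S].
Equating: 103(Km+0.327)/0.327 = 253(Km+1.82)/1.82.
315.0·Km + 103 = 139.0·Km + 253, so (315.0 − 139.0)·Km = 253 − 103.
Km = 150.0/176.0 = 0.852 nM; then Vmax = 103(0.852+0.327)/0.327 = 371 mM/s.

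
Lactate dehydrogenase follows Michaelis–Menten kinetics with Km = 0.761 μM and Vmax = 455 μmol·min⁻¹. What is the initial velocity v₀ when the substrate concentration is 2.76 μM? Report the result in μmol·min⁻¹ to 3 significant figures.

357 μmol·min⁻¹

v = Vmax·[S]/(Km + [S]) = 455 × 2.76 / (0.761 + 2.76)
  = 1256 / 3.521 = 357 μmol·min⁻¹.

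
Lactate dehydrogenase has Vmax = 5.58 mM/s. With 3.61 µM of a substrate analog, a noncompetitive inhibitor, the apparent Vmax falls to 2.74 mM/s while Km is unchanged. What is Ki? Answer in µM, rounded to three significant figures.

3.48 µM

Noncompetitive: Vmax,app = Vmax/α with α = 1 + [I]/Ki.
α = Vmax/Vmax,app = 5.58/2.74 = 2.036.
Ki = [I]/(α − 1) = 3.61/1.036 = 3.48 µM.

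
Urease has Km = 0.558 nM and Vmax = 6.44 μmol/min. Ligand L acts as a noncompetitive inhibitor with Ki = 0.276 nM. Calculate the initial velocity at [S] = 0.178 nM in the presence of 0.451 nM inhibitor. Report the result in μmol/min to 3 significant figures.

0.591 μmol/min

With α = 1 + [I]/Ki = 1 + 0.451/0.276 = 2.634, the noncompetitive rate law is v = (Vmax/α)·[S] / (Km + [S]).
v = (6.44/2.634)×0.178 / (0.558 + 0.178) = 0.4352/0.7360 = 0.591 μmol/min.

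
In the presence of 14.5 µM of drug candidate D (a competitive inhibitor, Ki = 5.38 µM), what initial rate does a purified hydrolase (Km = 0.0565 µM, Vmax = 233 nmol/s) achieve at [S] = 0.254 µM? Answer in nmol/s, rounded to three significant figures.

128 nmol/s

α = 1 + [I]/Ki = 1 + 14.5/5.38 = 3.695.
For a competitive inhibitor, Vmax is unchanged and the apparent Km becomes α·Km: Km,app = 0.209 µM, Vmax,app = 233 nmol/s.
v = Vmax,app·[S]/(Km,app + [S]) = 233 × 0.254/(0.209 + 0.254) = 128 nmol/s.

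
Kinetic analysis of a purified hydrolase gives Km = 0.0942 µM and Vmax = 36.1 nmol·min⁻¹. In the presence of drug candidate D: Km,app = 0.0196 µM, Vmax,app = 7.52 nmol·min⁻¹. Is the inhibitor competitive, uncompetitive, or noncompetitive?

Both Km and Vmax decrease by the same factor (~4.80-fold) — characteristic of uncompetitive inhibition.

uncompetitive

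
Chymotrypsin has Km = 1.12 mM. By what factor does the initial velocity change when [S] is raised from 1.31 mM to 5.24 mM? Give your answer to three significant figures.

1.53

The fractional saturations are [S]/(Km+[S]) = 1.31/2.430 = 0.5391 and 5.24/6.360 = 0.8239.
v₂/v₁ is just their ratio: 0.8239/0.5391 = 1.53.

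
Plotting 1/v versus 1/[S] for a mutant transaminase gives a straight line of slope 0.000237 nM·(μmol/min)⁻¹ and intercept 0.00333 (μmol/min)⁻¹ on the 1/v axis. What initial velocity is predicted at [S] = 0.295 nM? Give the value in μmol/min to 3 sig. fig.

242 μmol/min

The y-intercept is 1/Vmax, so Vmax = 1/0.00333 = 300 μmol/min.
The slope is Km/Vmax, so Km = 0.000237 × 300 = 0.0712 nM.
Then v = 300 × 0.295/(0.0712 + 0.295) = 242 μmol/min.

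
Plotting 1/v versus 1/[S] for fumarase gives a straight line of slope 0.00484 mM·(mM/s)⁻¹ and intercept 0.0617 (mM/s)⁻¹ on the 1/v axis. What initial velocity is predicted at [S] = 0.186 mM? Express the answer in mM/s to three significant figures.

The y-intercept is 1/Vmax, so Vmax = 1/0.0617 = 16.2 mM/s.
The slope is Km/Vmax, so Km = 0.00484 × 16.2 = 0.0784 mM.
Then v = 16.2 × 0.186/(0.0784 + 0.186) = 11.4 mM/s.

11.4 mM/s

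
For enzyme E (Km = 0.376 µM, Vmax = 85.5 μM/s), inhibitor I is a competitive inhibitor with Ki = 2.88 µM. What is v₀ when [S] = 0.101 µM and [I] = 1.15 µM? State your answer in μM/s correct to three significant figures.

13.8 μM/s

α = 1 + [I]/Ki = 1 + 1.15/2.88 = 1.399.
For a competitive inhibitor, Vmax is unchanged and the apparent Km becomes α·Km: Km,app = 0.526 µM, Vmax,app = 85.5 μM/s.
v = Vmax,app·[S]/(Km,app + [S]) = 85.5 × 0.101/(0.526 + 0.101) = 13.8 μM/s.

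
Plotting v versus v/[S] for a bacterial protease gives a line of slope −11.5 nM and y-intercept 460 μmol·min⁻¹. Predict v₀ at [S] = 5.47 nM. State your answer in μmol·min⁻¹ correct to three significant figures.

148 μmol·min⁻¹

In the Eadie–Hofstee form v = Vmax − Km·(v/[S]), the slope is −Km and the intercept is Vmax, so Km = 11.5 nM and Vmax = 460 μmol·min⁻¹.
v = 460 × 5.47/(11.5 + 5.47) = 148 μmol·min⁻¹.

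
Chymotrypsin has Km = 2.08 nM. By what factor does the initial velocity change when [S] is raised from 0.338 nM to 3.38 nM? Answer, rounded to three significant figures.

4.43

The fractional saturations are [S]/(Km+[S]) = 0.338/2.418 = 0.1398 and 3.38/5.460 = 0.6190.
v₂/v₁ is just their ratio: 0.6190/0.1398 = 4.43.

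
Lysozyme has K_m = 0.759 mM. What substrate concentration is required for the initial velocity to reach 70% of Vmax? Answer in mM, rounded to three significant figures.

1.77 mM

v/Vmax = [S]/(Km+[S]) = 0.7, so [S] = Km·0.7/(1 − 0.7) = 0.759 × 2.333.
[S] = 1.77 mM.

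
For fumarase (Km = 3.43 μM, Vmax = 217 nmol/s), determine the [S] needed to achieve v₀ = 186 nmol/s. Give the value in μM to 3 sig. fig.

20.6 μM

The required fractional saturation is v/Vmax = 186/217 = 0.8571.
Then [S]/(Km+[S]) = 0.8571 ⇒ [S] = 3.43 × 0.8571/(1 − 0.8571) = 20.6 μM.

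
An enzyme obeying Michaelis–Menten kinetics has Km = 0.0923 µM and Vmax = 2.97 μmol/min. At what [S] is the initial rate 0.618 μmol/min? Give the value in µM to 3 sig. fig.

Rearranging v = Vmax[S]/(Km+[S]) gives [S] = Km·v/(Vmax − v).
[S] = 0.0923 × 0.618 / (2.97 − 0.618) = 0.05704/2.352 = 0.0243 µM.

0.0243 µM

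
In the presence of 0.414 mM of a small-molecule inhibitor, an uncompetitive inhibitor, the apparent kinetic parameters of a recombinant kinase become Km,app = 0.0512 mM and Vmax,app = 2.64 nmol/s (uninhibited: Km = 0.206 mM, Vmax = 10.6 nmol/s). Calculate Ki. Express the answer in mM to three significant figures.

0.137 mM

Uncompetitive: Vmax,app = Vmax/α (and Km,app = Km/α) with α = 1 + [I]/Ki.
α = Vmax/Vmax,app = 10.6/2.64 = 4.015.
Since α = 1 + [I]/Ki, [I]/Ki = 4.015 − 1 = 3.015 and Ki = 0.414/3.015 = 0.137 mM.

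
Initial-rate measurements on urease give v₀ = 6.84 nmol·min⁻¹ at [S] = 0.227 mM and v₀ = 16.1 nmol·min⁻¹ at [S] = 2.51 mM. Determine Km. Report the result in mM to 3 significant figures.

From v = Vmax[S]/(Km+[S]), each point gives Vmax = v(Km+[S])/[S].
Equating: 6.84(Km+0.227)/0.227 = 16.1(Km+2.51)/2.51.
30.13·Km + 6.84 = 6.414·Km + 16.1, so (30.13 − 6.414)·Km = 16.1 − 6.84.
Km = 9.260/23.72 = 0.390 mM; then Vmax = 6.84(0.390+0.227)/0.227 = 18.6 nmol·min⁻¹.

0.390 mM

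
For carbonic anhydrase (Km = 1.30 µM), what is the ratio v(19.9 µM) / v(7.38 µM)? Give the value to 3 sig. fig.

1.10

The fractional saturations are [S]/(Km+[S]) = 7.38/8.680 = 0.8502 and 19.9/21.20 = 0.9387.
v₂/v₁ is just their ratio: 0.9387/0.8502 = 1.10.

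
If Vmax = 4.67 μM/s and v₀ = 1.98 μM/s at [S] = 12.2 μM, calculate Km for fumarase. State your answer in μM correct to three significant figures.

16.6 μM

From v = Vmax[S]/(Km+[S]), Km = [S](Vmax − v)/v.
Km = 12.2 × (4.67 − 1.98) / 1.98 = 32.82/1.98 = 16.6 μM.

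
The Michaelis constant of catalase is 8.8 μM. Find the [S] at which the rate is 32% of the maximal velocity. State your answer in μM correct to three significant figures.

v/Vmax = [S]/(Km+[S]) = 0.32, so [S] = Km·0.32/(1 − 0.32) = 8.8 × 0.4706.
[S] = 4.14 μM.

4.14 μM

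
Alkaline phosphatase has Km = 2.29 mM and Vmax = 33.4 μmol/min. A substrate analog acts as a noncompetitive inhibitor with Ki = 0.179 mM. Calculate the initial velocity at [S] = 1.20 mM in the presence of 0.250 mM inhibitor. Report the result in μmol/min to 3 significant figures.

4.79 μmol/min

α = 1 + [I]/Ki = 1 + 0.250/0.179 = 2.397.
For a noncompetitive inhibitor, Vmax is reduced to Vmax/α while Km is unchanged: Km,app = 2.29 mM, Vmax,app = 13.9 μmol/min.
v = Vmax,app·[S]/(Km,app + [S]) = 13.9 × 1.20/(2.29 + 1.20) = 4.79 μmol/min.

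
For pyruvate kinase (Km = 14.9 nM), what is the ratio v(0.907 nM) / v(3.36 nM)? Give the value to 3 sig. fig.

Since Vmax cancels, v₂/v₁ = [S]₂(Km+[S]₁) / [S]₁(Km+[S]₂).
= 0.907×(14.9+3.36) / (3.36×(14.9+0.907)) = 16.56/53.11 = 0.312.

0.312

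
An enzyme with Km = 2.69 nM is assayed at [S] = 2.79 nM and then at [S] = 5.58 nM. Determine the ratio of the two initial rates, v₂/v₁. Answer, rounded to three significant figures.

1.33

The fractional saturations are [S]/(Km+[S]) = 2.79/5.480 = 0.5091 and 5.58/8.270 = 0.6747.
v₂/v₁ is just their ratio: 0.6747/0.5091 = 1.33.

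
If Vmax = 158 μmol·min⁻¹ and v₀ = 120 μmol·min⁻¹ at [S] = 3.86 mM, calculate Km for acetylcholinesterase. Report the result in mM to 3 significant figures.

1.22 mM

From v = Vmax[S]/(Km+[S]), Km = [S](Vmax − v)/v.
Km = 3.86 × (158 − 120) / 120 = 146.7/120 = 1.22 mM.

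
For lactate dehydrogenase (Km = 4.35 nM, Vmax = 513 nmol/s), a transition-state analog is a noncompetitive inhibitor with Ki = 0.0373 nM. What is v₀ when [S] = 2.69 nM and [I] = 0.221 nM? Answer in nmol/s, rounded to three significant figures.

α = 1 + [I]/Ki = 1 + 0.221/0.0373 = 6.925.
For a noncompetitive inhibitor, Vmax is reduced to Vmax/α while Km is unchanged: Km,app = 4.35 nM, Vmax,app = 74.1 nmol/s.
v = Vmax,app·[S]/(Km,app + [S]) = 74.1 × 2.69/(4.35 + 2.69) = 28.3 nmol/s.

28.3 nmol/s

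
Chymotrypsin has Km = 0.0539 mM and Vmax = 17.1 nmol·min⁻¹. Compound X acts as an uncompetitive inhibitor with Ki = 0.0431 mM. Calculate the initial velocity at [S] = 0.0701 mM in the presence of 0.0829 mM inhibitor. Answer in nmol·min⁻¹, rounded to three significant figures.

4.63 nmol·min⁻¹

α = 1 + [I]/Ki = 1 + 0.0829/0.0431 = 2.923.
For an uncompetitive inhibitor, both parameters are divided by α, giving Vmax/α and Km/α: Km,app = 0.0184 mM, Vmax,app = 5.85 nmol·min⁻¹.
v = Vmax,app·[S]/(Km,app + [S]) = 5.85 × 0.0701/(0.0184 + 0.0701) = 4.63 nmol·min⁻¹.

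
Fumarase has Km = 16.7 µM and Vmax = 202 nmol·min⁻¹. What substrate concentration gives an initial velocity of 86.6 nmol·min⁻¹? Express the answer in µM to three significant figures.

Rearranging v = Vmax[S]/(Km+[S]) gives [S] = Km·v/(Vmax − v).
[S] = 16.7 × 86.6 / (202 − 86.6) = 1446/115.4 = 12.5 µM.

12.5 µM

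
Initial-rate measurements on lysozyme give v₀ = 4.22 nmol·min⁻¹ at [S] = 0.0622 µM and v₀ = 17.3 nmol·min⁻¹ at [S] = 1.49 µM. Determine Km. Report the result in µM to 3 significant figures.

0.233 µM

In reciprocal form, 1/v = (Km/Vmax)·(1/[S]) + 1/Vmax. The two points give (1/[S], 1/v) = (16.08, 0.2370) and (0.6711, 0.05780).
Slope = (0.2370 − 0.05780)/(16.08 − 0.6711) = 0.01163; intercept = 0.2370 − 0.01163×16.08 = 0.05000.
Vmax = 1/intercept = 20.0 nmol·min⁻¹; Km = slope × Vmax = 0.01163 × 20.0 = 0.233 µM.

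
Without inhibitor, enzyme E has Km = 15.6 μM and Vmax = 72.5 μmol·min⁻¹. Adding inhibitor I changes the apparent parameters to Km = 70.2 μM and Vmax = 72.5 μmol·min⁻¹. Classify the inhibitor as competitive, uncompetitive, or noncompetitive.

Km increases (15.6 → 70.2 μM) while Vmax is unchanged — the hallmark of competitive inhibition.

competitive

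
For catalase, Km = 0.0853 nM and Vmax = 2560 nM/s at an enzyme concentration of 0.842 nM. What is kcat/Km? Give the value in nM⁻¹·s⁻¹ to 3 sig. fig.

35600 nM⁻¹·s⁻¹

kcat = Vmax/[E]total = 2560/0.842 = 3040 s⁻¹.
kcat/Km = 3040/0.0853 = 35600 nM⁻¹·s⁻¹.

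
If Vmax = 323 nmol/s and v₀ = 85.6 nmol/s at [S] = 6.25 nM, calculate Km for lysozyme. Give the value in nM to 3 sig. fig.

From v = Vmax[S]/(Km+[S]), Km = [S](Vmax − v)/v.
Km = 6.25 × (323 − 85.6) / 85.6 = 1484/85.6 = 17.3 nM.

17.3 nM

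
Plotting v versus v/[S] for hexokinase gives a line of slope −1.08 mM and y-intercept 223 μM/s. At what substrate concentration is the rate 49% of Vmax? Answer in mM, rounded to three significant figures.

The Eadie–Hofstee slope gives Km = 1.08 mM (slope = −Km).
v/Vmax = [S]/(Km+[S]) = 0.49 ⇒ [S] = Km·0.49/(1−0.49) = 1.08 × 0.9608 = 1.04 mM.

1.04 mM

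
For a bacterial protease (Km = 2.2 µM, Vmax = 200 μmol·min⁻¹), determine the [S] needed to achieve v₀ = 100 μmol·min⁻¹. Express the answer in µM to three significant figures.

2.20 µM

The required fractional saturation is v/Vmax = 100/200 = 0.5000.
Then [S]/(Km+[S]) = 0.5000 ⇒ [S] = 2.2 × 0.5000/(1 − 0.5000) = 2.20 µM.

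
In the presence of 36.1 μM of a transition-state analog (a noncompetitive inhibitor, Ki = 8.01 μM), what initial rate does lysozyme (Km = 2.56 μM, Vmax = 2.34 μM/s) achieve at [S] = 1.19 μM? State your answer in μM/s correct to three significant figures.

With α = 1 + [I]/Ki = 1 + 36.1/8.01 = 5.507, the noncompetitive rate law is v = (Vmax/α)·[S] / (Km + [S]).
v = (2.34/5.507)×1.19 / (2.56 + 1.19) = 0.5057/3.750 = 0.135 μM/s.

0.135 μM/s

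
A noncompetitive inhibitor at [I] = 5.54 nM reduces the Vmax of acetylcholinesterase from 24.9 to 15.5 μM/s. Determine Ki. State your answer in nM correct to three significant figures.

9.14 nM

Noncompetitive: Vmax,app = Vmax/α with α = 1 + [I]/Ki.
α = Vmax/Vmax,app = 24.9/15.5 = 1.606.
Since α = 1 + [I]/Ki, [I]/Ki = 1.606 − 1 = 0.6065 and Ki = 5.54/0.6065 = 9.14 nM.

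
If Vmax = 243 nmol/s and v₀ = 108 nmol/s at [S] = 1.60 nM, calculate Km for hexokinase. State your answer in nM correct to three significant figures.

v/Vmax = 108/243 = 0.4444 = [S]/(Km+[S]).
So Km + [S] = [S]/0.4444 = 3.600 nM, giving Km = 3.600 − 1.60 = 2.00 nM.

2.00 nM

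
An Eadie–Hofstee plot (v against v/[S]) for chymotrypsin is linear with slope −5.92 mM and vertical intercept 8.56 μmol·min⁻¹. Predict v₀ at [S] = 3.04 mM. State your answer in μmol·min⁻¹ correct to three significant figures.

In the Eadie–Hofstee form v = Vmax − Km·(v/[S]), the slope is −Km and the intercept is Vmax, so Km = 5.92 mM and Vmax = 8.56 μmol·min⁻¹.
v = 8.56 × 3.04/(5.92 + 3.04) = 2.90 μmol·min⁻¹.

2.90 μmol·min⁻¹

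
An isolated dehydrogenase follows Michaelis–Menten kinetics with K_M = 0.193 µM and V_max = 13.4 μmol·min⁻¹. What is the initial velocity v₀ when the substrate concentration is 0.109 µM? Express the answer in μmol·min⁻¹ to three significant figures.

4.84 μmol·min⁻¹

[S]/(Km+[S]) = 0.109/0.3020 = 0.3609, the fractional saturation.
v = 0.3609 × Vmax = 0.3609 × 13.4 = 4.84 μmol·min⁻¹.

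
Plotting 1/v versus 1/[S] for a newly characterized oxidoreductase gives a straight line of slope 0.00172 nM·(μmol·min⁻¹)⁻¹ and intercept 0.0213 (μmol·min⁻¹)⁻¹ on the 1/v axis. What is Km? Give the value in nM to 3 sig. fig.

y-intercept = 1/Vmax ⇒ Vmax = 46.9 μmol·min⁻¹; slope = Km/Vmax ⇒ Km = slope × Vmax.
Km = 0.00172 × 46.9 = 0.0808 nM.

0.0808 nM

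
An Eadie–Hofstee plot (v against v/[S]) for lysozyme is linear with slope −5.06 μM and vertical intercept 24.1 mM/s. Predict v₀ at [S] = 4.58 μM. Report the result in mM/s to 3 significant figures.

In the Eadie–Hofstee form v = Vmax − Km·(v/[S]), the slope is −Km and the intercept is Vmax, so Km = 5.06 μM and Vmax = 24.1 mM/s.
v = 24.1 × 4.58/(5.06 + 4.58) = 11.5 mM/s.

11.5 mM/s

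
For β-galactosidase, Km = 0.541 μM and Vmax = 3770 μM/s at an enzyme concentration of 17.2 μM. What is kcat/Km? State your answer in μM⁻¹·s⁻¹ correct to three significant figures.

405 μM⁻¹·s⁻¹

kcat = Vmax/[E]total = 3770/17.2 = 219 s⁻¹.
kcat/Km = 219/0.541 = 405 μM⁻¹·s⁻¹.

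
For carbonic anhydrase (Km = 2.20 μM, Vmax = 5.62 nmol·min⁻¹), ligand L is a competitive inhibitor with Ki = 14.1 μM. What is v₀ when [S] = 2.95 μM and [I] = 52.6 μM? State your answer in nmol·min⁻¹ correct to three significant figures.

1.24 nmol·min⁻¹

α = 1 + [I]/Ki = 1 + 52.6/14.1 = 4.730.
For a competitive inhibitor, Vmax is unchanged and the apparent Km becomes α·Km: Km,app = 10.4 μM, Vmax,app = 5.62 nmol·min⁻¹.
v = Vmax,app·[S]/(Km,app + [S]) = 5.62 × 2.95/(10.4 + 2.95) = 1.24 nmol·min⁻¹.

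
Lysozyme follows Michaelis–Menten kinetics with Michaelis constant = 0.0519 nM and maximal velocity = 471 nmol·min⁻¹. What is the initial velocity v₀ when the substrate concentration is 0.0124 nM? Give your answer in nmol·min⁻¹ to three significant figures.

v = Vmax·[S]/(Km + [S]) = 471 × 0.0124 / (0.0519 + 0.0124)
  = 5.840 / 0.06430 = 90.8 nmol·min⁻¹.

90.8 nmol·min⁻¹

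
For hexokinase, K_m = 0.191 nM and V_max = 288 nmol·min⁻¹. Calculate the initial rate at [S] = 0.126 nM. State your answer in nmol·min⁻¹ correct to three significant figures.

114 nmol·min⁻¹

v = Vmax·[S]/(Km + [S]) = 288 × 0.126 / (0.191 + 0.126)
  = 36.29 / 0.3170 = 114 nmol·min⁻¹.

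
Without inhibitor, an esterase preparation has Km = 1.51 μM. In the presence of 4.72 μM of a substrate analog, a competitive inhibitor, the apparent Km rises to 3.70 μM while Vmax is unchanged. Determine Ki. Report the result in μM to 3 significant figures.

Competitive: Km,app = α·Km with α = 1 + [I]/Ki.
α = Km,app/Km = 3.70/1.51 = 2.450.
Ki = [I]/(α − 1) = 4.72/1.450 = 3.25 μM.

3.25 μM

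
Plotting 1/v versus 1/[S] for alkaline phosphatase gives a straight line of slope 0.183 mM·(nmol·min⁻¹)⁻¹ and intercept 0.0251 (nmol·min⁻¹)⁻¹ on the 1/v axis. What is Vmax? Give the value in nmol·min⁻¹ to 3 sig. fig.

The y-intercept of a Lineweaver–Burk plot equals 1/Vmax, so Vmax = 1/0.0251 = 39.8 nmol·min⁻¹.

39.8 nmol·min⁻¹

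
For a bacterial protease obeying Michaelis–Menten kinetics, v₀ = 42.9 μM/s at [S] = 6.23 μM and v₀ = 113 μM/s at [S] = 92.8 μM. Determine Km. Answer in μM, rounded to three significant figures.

12.4 μM

In reciprocal form, 1/v = (Km/Vmax)·(1/[S]) + 1/Vmax. The two points give (1/[S], 1/v) = (0.1605, 0.02331) and (0.01078, 0.008850).
Slope = (0.02331 − 0.008850)/(0.1605 − 0.01078) = 0.09657; intercept = 0.02331 − 0.09657×0.1605 = 0.007809.
Vmax = 1/intercept = 128 μM/s; Km = slope × Vmax = 0.09657 × 128 = 12.4 μM.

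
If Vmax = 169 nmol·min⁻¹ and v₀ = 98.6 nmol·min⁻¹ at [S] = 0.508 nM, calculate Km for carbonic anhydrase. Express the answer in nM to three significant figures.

v/Vmax = 98.6/169 = 0.5834 = [S]/(Km+[S]).
So Km + [S] = [S]/0.5834 = 0.8707 nM, giving Km = 0.8707 − 0.508 = 0.363 nM.

0.363 nM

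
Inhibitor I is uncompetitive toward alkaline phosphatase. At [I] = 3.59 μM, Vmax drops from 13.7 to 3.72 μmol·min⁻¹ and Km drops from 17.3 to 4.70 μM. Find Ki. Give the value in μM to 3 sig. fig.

1.34 μM

Uncompetitive: Vmax,app = Vmax/α (and Km,app = Km/α) with α = 1 + [I]/Ki.
α = Vmax/Vmax,app = 13.7/3.72 = 3.683.
Since α = 1 + [I]/Ki, [I]/Ki = 3.683 − 1 = 2.683 and Ki = 3.59/2.683 = 1.34 μM.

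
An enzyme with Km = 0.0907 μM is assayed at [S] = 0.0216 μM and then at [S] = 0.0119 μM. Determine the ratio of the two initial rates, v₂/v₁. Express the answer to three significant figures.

Since Vmax cancels, v₂/v₁ = [S]₂(Km+[S]₁) / [S]₁(Km+[S]₂).
= 0.0119×(0.0907+0.0216) / (0.0216×(0.0907+0.0119)) = 0.001336/0.002216 = 0.603.

0.603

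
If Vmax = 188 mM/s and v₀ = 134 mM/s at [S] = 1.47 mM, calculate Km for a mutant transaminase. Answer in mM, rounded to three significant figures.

v/Vmax = 134/188 = 0.7128 = [S]/(Km+[S]).
So Km + [S] = [S]/0.7128 = 2.062 mM, giving Km = 2.062 − 1.47 = 0.592 mM.

0.592 mM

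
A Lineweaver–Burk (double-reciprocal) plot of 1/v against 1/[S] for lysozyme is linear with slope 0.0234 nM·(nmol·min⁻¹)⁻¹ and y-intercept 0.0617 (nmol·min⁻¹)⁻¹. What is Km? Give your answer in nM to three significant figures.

y-intercept = 1/Vmax ⇒ Vmax = 16.2 nmol·min⁻¹; slope = Km/Vmax ⇒ Km = slope × Vmax.
Km = 0.0234 × 16.2 = 0.379 nM.

0.379 nM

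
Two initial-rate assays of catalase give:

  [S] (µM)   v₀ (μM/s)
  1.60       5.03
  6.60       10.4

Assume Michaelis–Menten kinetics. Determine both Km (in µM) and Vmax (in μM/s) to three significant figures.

From v = Vmax[S]/(Km+[S]), each point gives Vmax = v(Km+[S])/[S].
Equating: 5.03(Km+1.60)/1.60 = 10.4(Km+6.60)/6.60.
3.144·Km + 5.03 = 1.576·Km + 10.4, so (3.144 − 1.576)·Km = 10.4 − 5.03.
Km = 5.370/1.568 = 3.42 µM; then Vmax = 5.03(3.42+1.60)/1.60 = 15.8 μM/s.

Km = 3.42 µM; Vmax = 15.8 μM/s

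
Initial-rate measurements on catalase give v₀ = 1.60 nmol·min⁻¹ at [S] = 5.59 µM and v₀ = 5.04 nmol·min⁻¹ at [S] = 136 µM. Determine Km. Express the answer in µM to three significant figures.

13.8 µM

In reciprocal form, 1/v = (Km/Vmax)·(1/[S]) + 1/Vmax. The two points give (1/[S], 1/v) = (0.1789, 0.6250) and (0.007353, 0.1984).
Slope = (0.6250 − 0.1984)/(0.1789 − 0.007353) = 2.487; intercept = 0.6250 − 2.487×0.1789 = 0.1801.
Vmax = 1/intercept = 5.55 nmol·min⁻¹; Km = slope × Vmax = 2.487 × 5.55 = 13.8 µM.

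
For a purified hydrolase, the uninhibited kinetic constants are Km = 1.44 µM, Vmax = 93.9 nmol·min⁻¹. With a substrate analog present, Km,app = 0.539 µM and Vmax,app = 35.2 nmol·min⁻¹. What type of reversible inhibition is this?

uncompetitive

Both Km and Vmax decrease by the same factor (~2.67-fold) — characteristic of uncompetitive inhibition.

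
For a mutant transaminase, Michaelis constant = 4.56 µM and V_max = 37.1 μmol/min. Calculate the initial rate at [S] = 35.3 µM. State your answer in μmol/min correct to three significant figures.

[S]/(Km+[S]) = 35.3/39.86 = 0.8856, the fractional saturation.
v = 0.8856 × Vmax = 0.8856 × 37.1 = 32.9 μmol/min.

32.9 μmol/min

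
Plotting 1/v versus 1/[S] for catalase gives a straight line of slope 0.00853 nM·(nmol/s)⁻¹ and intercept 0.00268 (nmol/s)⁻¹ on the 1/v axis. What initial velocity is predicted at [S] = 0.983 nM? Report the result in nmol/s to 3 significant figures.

The y-intercept is 1/Vmax, so Vmax = 1/0.00268 = 373 nmol/s.
The slope is Km/Vmax, so Km = 0.00853 × 373 = 3.18 nM.
Then v = 373 × 0.983/(3.18 + 0.983) = 88.0 nmol/s.

88.0 nmol/s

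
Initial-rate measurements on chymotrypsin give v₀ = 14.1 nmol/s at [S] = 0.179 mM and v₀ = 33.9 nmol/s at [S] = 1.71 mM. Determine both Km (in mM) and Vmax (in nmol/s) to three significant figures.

Km = 0.336 mM; Vmax = 40.6 nmol/s

In reciprocal form, 1/v = (Km/Vmax)·(1/[S]) + 1/Vmax. The two points give (1/[S], 1/v) = (5.587, 0.07092) and (0.5848, 0.02950).
Slope = (0.07092 − 0.02950)/(5.587 − 0.5848) = 0.008282; intercept = 0.07092 − 0.008282×5.587 = 0.02466.
Vmax = 1/intercept = 40.6 nmol/s; Km = slope × Vmax = 0.008282 × 40.6 = 0.336 mM.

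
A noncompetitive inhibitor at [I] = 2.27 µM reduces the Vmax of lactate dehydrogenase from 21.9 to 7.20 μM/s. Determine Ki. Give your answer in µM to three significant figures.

1.11 µM

Noncompetitive: Vmax,app = Vmax/α with α = 1 + [I]/Ki.
α = Vmax/Vmax,app = 21.9/7.20 = 3.042.
Ki = [I]/(α − 1) = 2.27/2.042 = 1.11 µM.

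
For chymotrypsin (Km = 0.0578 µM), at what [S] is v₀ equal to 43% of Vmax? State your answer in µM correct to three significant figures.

v/Vmax = [S]/(Km+[S]) = 0.43, so [S] = Km·0.43/(1 − 0.43) = 0.0578 × 0.7544.
[S] = 0.0436 µM.

0.0436 µM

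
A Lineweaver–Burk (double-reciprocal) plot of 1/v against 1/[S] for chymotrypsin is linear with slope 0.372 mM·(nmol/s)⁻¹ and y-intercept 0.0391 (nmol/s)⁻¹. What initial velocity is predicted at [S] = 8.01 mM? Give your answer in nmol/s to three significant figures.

The y-intercept is 1/Vmax, so Vmax = 1/0.0391 = 25.6 nmol/s.
The slope is Km/Vmax, so Km = 0.372 × 25.6 = 9.51 mM.
Then v = 25.6 × 8.01/(9.51 + 8.01) = 11.7 nmol/s.

11.7 nmol/s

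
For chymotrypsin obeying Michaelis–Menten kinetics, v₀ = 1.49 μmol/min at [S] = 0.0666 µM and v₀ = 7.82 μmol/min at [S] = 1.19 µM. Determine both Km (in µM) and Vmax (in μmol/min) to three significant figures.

Km = 0.401 µM; Vmax = 10.5 μmol/min

From v = Vmax[S]/(Km+[S]), each point gives Vmax = v(Km+[S])/[S].
Equating: 1.49(Km+0.0666)/0.0666 = 7.82(Km+1.19)/1.19.
22.37·Km + 1.49 = 6.571·Km + 7.82, so (22.37 − 6.571)·Km = 7.82 − 1.49.
Km = 6.330/15.80 = 0.401 µM; then Vmax = 1.49(0.401+0.0666)/0.0666 = 10.5 μmol/min.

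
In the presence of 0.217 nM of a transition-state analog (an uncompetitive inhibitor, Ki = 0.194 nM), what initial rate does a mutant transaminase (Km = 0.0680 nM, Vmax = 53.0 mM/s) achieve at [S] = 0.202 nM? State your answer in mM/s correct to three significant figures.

α = 1 + [I]/Ki = 1 + 0.217/0.194 = 2.119.
For an uncompetitive inhibitor, both parameters are divided by α, giving Vmax/α and Km/α: Km,app = 0.0321 nM, Vmax,app = 25.0 mM/s.
v = Vmax,app·[S]/(Km,app + [S]) = 25.0 × 0.202/(0.0321 + 0.202) = 21.6 mM/s.

21.6 mM/s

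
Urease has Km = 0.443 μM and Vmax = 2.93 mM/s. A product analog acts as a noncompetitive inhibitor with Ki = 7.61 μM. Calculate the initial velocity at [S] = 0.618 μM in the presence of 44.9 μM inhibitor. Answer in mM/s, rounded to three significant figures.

0.247 mM/s

With α = 1 + [I]/Ki = 1 + 44.9/7.61 = 6.900, the noncompetitive rate law is v = (Vmax/α)·[S] / (Km + [S]).
v = (2.93/6.900)×0.618 / (0.443 + 0.618) = 0.2624/1.061 = 0.247 mM/s.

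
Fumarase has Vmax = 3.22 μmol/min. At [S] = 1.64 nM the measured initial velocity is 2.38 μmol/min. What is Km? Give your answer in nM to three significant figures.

v/Vmax = 2.38/3.22 = 0.7391 = [S]/(Km+[S]).
So Km + [S] = [S]/0.7391 = 2.219 nM, giving Km = 2.219 − 1.64 = 0.579 nM.

0.579 nM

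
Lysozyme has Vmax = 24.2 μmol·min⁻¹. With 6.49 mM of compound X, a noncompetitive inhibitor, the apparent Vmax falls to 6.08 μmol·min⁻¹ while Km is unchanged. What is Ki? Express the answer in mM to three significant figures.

2.18 mM

Noncompetitive: Vmax,app = Vmax/α with α = 1 + [I]/Ki.
α = Vmax/Vmax,app = 24.2/6.08 = 3.980.
Ki = [I]/(α − 1) = 6.49/2.980 = 2.18 mM.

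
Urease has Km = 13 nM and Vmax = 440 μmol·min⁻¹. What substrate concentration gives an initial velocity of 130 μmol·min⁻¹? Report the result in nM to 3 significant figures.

Rearranging v = Vmax[S]/(Km+[S]) gives [S] = Km·v/(Vmax − v).
[S] = 13 × 130 / (440 − 130) = 1690/310.0 = 5.45 nM.

5.45 nM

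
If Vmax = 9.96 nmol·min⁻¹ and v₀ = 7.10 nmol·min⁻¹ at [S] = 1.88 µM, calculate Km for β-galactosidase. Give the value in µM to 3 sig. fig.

v/Vmax = 7.10/9.96 = 0.7129 = [S]/(Km+[S]).
So Km + [S] = [S]/0.7129 = 2.637 µM, giving Km = 2.637 − 1.88 = 0.757 µM.

0.757 µM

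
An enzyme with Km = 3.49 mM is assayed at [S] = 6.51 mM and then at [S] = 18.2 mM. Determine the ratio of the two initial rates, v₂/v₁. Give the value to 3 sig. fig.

The fractional saturations are [S]/(Km+[S]) = 6.51/10.00 = 0.6510 and 18.2/21.69 = 0.8391.
v₂/v₁ is just their ratio: 0.8391/0.6510 = 1.29.

1.29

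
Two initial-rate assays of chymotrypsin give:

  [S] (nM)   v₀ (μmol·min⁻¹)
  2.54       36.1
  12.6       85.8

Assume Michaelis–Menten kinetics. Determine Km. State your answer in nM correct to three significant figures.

From v = Vmax[S]/(Km+[S]), each point gives Vmax = v(Km+[S])/[S].
Equating: 36.1(Km+2.54)/2.54 = 85.8(Km+12.6)/12.6.
14.21·Km + 36.1 = 6.810·Km + 85.8, so (14.21 − 6.810)·Km = 85.8 − 36.1.
Km = 49.70/7.403 = 6.71 nM; then Vmax = 36.1(6.71+2.54)/2.54 = 132 μmol·min⁻¹.

6.71 nM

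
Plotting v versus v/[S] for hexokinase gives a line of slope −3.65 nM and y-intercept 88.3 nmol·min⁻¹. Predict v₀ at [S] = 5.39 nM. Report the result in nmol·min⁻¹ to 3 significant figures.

In the Eadie–Hofstee form v = Vmax − Km·(v/[S]), the slope is −Km and the intercept is Vmax, so Km = 3.65 nM and Vmax = 88.3 nmol·min⁻¹.
v = 88.3 × 5.39/(3.65 + 5.39) = 52.6 nmol·min⁻¹.

52.6 nmol·min⁻¹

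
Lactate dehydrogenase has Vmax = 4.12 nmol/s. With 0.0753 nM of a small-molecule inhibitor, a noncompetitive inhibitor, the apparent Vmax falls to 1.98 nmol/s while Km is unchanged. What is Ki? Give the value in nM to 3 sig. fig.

Noncompetitive: Vmax,app = Vmax/α with α = 1 + [I]/Ki.
α = Vmax/Vmax,app = 4.12/1.98 = 2.081.
Since α = 1 + [I]/Ki, [I]/Ki = 2.081 − 1 = 1.081 and Ki = 0.0753/1.081 = 0.0697 nM.

0.0697 nM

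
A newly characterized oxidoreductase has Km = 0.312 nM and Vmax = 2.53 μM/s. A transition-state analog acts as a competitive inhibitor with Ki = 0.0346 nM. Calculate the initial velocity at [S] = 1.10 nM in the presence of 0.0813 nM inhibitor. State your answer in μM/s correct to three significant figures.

1.30 μM/s

α = 1 + [I]/Ki = 1 + 0.0813/0.0346 = 3.350.
For a competitive inhibitor, Vmax is unchanged and the apparent Km becomes α·Km: Km,app = 1.05 nM, Vmax,app = 2.53 μM/s.
v = Vmax,app·[S]/(Km,app + [S]) = 2.53 × 1.10/(1.05 + 1.10) = 1.30 μM/s.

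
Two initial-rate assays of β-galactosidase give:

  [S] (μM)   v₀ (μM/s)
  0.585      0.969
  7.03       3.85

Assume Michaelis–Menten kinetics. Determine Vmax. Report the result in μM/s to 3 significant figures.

In reciprocal form, 1/v = (Km/Vmax)·(1/[S]) + 1/Vmax. The two points give (1/[S], 1/v) = (1.709, 1.032) and (0.1422, 0.2597).
Slope = (1.032 − 0.2597)/(1.709 − 0.1422) = 0.4928; intercept = 1.032 − 0.4928×1.709 = 0.1896.
Vmax = 1/intercept = 5.27 μM/s; Km = slope × Vmax = 0.4928 × 5.27 = 2.60 μM.

5.27 μM/s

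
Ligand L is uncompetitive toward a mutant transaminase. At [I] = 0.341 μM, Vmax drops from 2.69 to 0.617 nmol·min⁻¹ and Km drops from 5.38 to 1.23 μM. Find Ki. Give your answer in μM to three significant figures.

0.101 μM

Uncompetitive: Vmax,app = Vmax/α (and Km,app = Km/α) with α = 1 + [I]/Ki.
α = Vmax/Vmax,app = 2.69/0.617 = 4.360.
Ki = [I]/(α − 1) = 0.341/3.360 = 0.101 μM.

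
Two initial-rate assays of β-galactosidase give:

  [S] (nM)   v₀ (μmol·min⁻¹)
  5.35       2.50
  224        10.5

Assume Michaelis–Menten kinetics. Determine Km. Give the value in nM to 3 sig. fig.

In reciprocal form, 1/v = (Km/Vmax)·(1/[S]) + 1/Vmax. The two points give (1/[S], 1/v) = (0.1869, 0.4000) and (0.004464, 0.09524).
Slope = (0.4000 − 0.09524)/(0.1869 − 0.004464) = 1.670; intercept = 0.4000 − 1.670×0.1869 = 0.08778.
Vmax = 1/intercept = 11.4 μmol·min⁻¹; Km = slope × Vmax = 1.670 × 11.4 = 19.0 nM.

19.0 nM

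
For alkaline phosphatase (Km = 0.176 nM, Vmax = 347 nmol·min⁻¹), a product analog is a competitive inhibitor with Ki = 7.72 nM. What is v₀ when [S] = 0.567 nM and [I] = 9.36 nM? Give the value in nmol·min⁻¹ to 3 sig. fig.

α = 1 + [I]/Ki = 1 + 9.36/7.72 = 2.212.
For a competitive inhibitor, Vmax is unchanged and the apparent Km becomes α·Km: Km,app = 0.389 nM, Vmax,app = 347 nmol·min⁻¹.
v = Vmax,app·[S]/(Km,app + [S]) = 347 × 0.567/(0.389 + 0.567) = 206 nmol·min⁻¹.

206 nmol·min⁻¹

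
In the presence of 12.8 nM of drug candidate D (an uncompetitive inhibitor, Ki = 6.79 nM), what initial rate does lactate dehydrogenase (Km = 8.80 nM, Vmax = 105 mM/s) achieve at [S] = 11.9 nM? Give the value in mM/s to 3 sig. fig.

29.0 mM/s

With α = 1 + [I]/Ki = 1 + 12.8/6.79 = 2.885, the uncompetitive rate law is v = (Vmax/α)·[S] / (Km/α + [S]).
v = (105/2.885)×11.9 / (8.80/2.885 + 11.9) = 433.1/14.95 = 29.0 mM/s.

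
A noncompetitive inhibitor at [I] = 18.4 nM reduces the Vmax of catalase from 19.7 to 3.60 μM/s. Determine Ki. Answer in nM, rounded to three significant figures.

4.11 nM

Noncompetitive: Vmax,app = Vmax/α with α = 1 + [I]/Ki.
α = Vmax/Vmax,app = 19.7/3.60 = 5.472.
Since α = 1 + [I]/Ki, [I]/Ki = 5.472 − 1 = 4.472 and Ki = 18.4/4.472 = 4.11 nM.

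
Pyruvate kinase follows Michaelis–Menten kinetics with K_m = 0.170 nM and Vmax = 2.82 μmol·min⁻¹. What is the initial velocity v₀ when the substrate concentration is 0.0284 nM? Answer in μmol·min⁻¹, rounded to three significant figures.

[S]/(Km+[S]) = 0.0284/0.1984 = 0.1431, the fractional saturation.
v = 0.1431 × Vmax = 0.1431 × 2.82 = 0.404 μmol·min⁻¹.

0.404 μmol·min⁻¹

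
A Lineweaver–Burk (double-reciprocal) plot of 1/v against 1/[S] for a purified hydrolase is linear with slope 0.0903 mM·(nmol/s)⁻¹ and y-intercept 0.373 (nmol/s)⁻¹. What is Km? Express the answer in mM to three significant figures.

0.242 mM

y-intercept = 1/Vmax ⇒ Vmax = 2.68 nmol/s; slope = Km/Vmax ⇒ Km = slope × Vmax.
Km = 0.0903 × 2.68 = 0.242 mM.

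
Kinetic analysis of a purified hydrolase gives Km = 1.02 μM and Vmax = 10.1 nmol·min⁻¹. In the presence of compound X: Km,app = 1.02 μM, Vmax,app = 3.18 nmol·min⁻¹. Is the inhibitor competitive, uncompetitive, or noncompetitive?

Vmax decreases (10.1 → 3.18 nmol·min⁻¹) while Km is unchanged — pure noncompetitive inhibition.

noncompetitive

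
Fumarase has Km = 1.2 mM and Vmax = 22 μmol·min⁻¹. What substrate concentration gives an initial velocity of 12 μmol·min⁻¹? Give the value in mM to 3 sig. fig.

1.44 mM

Rearranging v = Vmax[S]/(Km+[S]) gives [S] = Km·v/(Vmax − v).
[S] = 1.2 × 12 / (22 − 12) = 14.40/10.00 = 1.44 mM.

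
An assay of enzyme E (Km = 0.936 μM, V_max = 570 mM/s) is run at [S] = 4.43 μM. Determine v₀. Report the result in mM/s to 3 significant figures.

471 mM/s

[S]/(Km+[S]) = 4.43/5.366 = 0.8256, the fractional saturation.
v = 0.8256 × Vmax = 0.8256 × 570 = 471 mM/s.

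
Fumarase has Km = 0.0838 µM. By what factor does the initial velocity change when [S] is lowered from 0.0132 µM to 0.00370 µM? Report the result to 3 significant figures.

0.311

The fractional saturations are [S]/(Km+[S]) = 0.0132/0.09700 = 0.1361 and 0.00370/0.08750 = 0.04229.
v₂/v₁ is just their ratio: 0.04229/0.1361 = 0.311.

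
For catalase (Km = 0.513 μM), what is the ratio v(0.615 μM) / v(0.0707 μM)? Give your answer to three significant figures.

4.50

Since Vmax cancels, v₂/v₁ = [S]₂(Km+[S]₁) / [S]₁(Km+[S]₂).
= 0.615×(0.513+0.0707) / (0.0707×(0.513+0.615)) = 0.3590/0.07975 = 4.50.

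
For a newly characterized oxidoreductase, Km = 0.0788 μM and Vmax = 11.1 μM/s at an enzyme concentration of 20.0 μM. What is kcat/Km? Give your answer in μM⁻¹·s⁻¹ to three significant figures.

kcat = Vmax/[E]total = 11.1/20.0 = 0.555 s⁻¹.
kcat/Km = 0.555/0.0788 = 7.04 μM⁻¹·s⁻¹.

7.04 μM⁻¹·s⁻¹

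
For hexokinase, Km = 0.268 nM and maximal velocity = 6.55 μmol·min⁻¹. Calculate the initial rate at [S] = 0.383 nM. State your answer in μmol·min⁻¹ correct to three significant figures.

3.85 μmol·min⁻¹

v = Vmax·[S]/(Km + [S]) = 6.55 × 0.383 / (0.268 + 0.383)
  = 2.509 / 0.6510 = 3.85 μmol·min⁻¹.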